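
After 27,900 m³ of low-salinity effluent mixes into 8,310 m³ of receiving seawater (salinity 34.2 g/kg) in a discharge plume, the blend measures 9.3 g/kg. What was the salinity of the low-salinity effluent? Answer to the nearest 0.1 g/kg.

1.9 g/kg

Salt balance: 8,310×34.2 + 27,900×S = 36,210×9.3
284,202 + 27,900·S = 336,753
S = (336,753 − 284,202) / 27,900 = 1.8835 g/kg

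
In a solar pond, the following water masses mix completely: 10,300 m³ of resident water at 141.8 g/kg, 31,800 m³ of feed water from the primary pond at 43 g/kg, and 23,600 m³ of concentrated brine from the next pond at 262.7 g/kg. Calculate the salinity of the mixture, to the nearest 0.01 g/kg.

137.41 g/kg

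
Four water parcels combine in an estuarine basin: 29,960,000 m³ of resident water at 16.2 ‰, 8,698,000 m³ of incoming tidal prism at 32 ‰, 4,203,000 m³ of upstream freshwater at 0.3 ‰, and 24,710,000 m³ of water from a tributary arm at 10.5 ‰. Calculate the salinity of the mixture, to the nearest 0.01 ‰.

By conservation of dissolved salt,
salt = 29,960,000×16.2 + 8,698,000×32 + 4,203,000×0.3 + 24,710,000×10.5 = 485,352,000 + 278,336,000 + 1,260,900 + 259,455,000 = 1,024,403,900
volume = 29,960,000 + 8,698,000 + 4,203,000 + 24,710,000 = 67,571,000 m³
S = 1,024,403,900 / 67,571,000 = 15.1604 ‰

15.16 ‰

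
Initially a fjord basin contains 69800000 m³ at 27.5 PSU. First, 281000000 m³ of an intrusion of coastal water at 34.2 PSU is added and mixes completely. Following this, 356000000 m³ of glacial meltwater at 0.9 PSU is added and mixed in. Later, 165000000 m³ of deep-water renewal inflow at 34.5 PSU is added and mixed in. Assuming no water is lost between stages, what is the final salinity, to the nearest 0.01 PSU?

20.12 PSU

Weighted by volume,
Initial salt = 69,800,000×27.5 = 1,919,500,000
After stage 1: salt = 1,919,500,000 + 281,000,000×34.2 = 11,529,700,000; volume = 350,800,000 m³; S = 32.867 PSU
After stage 2: salt = 11,529,700,000 + 356,000,000×0.9 = 11,850,100,000; volume = 706,800,000 m³; S = 16.766 PSU
After stage 3: salt = 11,850,100,000 + 165,000,000×34.5 = 17,542,600,000; volume = 871,800,000 m³
S = 17,542,600,000 / 871,800,000 = 20.1223 PSU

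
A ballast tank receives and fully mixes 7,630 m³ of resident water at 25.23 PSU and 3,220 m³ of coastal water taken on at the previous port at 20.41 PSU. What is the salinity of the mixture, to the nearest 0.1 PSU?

By conservation of dissolved salt,
salt = 7,630×25.23 + 3,220×20.41 = 192,504.9 + 65,720.2 = 258,225.1
volume = 7,630 + 3,220 = 10,850 m³
S = 258,225.1 / 10,850 = 23.8 PSU

23.8 PSU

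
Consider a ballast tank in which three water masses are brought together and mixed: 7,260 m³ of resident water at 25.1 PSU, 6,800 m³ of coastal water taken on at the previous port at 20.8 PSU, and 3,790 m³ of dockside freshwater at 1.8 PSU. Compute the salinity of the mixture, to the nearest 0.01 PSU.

18.51 PSU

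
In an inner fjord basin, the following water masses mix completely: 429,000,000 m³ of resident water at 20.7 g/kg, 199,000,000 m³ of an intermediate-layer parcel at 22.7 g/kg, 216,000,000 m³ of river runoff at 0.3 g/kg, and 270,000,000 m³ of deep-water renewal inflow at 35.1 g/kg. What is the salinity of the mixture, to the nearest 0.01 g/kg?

Mass of salt is conserved:
salt = 429,000,000×20.7 + 199,000,000×22.7 + 216,000,000×0.3 + 270,000,000×35.1 = 8,880,300,000 + 4,517,300,000 + 64,800,000 + 9,477,000,000 = 22,939,400,000
volume = 429,000,000 + 199,000,000 + 216,000,000 + 270,000,000 = 1,114,000,000 m³
S = 22,939,400,000 / 1,114,000,000 = 20.5919 g/kg

20.59 g/kg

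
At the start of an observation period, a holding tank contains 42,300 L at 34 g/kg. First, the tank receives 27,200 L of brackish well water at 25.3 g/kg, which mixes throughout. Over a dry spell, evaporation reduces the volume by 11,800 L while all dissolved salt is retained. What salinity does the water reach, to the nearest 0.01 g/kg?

36.85 g/kg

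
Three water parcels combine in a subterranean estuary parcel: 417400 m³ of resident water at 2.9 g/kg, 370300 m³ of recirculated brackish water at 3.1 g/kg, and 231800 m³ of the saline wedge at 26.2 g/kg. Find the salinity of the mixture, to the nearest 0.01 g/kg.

8.27 g/kg

Mass of salt is conserved:
salt = 417,400×2.9 + 370,300×3.1 + 231,800×26.2 = 1,210,460 + 1,147,930 + 6,073,160 = 8,431,550
volume = 417,400 + 370,300 + 231,800 = 1,019,500 m³
S = 8,431,550 / 1,019,500 = 8.2703 g/kg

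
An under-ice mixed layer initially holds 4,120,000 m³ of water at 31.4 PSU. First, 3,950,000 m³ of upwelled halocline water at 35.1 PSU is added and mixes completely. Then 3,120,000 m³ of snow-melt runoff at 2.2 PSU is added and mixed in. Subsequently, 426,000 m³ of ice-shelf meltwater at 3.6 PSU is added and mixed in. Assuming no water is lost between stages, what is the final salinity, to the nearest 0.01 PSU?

Conserving salt mass:
Initial salt = 4,120,000×31.4 = 129,368,000
After stage 1: salt = 129,368,000 + 3,950,000×35.1 = 268,013,000; volume = 8,070,000 m³; S = 33.211 PSU
After stage 2: salt = 268,013,000 + 3,120,000×2.2 = 274,877,000; volume = 11,190,000 m³; S = 24.565 PSU
After stage 3: salt = 274,877,000 + 426,000×3.6 = 276,410,600; volume = 11,616,000 m³
S = 276,410,600 / 11,616,000 = 23.7957 PSU

23.80 PSU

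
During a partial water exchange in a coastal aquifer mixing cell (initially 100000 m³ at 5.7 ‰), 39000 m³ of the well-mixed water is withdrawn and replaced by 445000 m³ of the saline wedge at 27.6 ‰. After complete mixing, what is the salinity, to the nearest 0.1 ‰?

Remaining after removal: 61,000 m³ at 5.7 ‰ (salt = 347,700)
After addition: salt = 347,700 + 445,000×27.6 = 12,629,700; volume = 506,000 m³
S = 12,629,700 / 506,000 = 24.9599 ‰

25.0 ‰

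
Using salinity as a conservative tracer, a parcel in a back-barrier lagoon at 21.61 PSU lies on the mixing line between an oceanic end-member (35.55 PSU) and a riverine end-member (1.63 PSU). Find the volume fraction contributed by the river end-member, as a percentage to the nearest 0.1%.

Let f be the freshwater fraction. Salt balance per unit volume:
f×1.63 + (1−f)×35.55 = 21.61
f = (35.55 − 21.61) / (35.55 − 1.63) = 13.94/33.92 = 0.411

41.1%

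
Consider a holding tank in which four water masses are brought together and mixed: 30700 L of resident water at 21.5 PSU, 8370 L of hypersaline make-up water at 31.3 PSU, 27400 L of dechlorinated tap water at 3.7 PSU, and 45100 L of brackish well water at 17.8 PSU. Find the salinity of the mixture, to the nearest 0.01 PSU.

16.37 PSU

By conservation of dissolved salt,
salt = 30,700×21.5 + 8,370×31.3 + 27,400×3.7 + 45,100×17.8 = 660,050 + 261,981 + 101,380 + 802,780 = 1,826,191
volume = 30,700 + 8,370 + 27,400 + 45,100 = 111,570 L
S = 1,826,191 / 111,570 = 16.3681 PSU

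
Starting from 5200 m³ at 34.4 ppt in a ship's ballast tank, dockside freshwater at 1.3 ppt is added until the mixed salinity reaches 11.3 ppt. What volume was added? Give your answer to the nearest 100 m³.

Salt balance: 5,200×34.4 + V×1.3 = (5,200+V)×11.3
178,880 + 1.3V = 58,760 + 11.3V
120,120 = 10V
V = 12,012 m³

12000 m³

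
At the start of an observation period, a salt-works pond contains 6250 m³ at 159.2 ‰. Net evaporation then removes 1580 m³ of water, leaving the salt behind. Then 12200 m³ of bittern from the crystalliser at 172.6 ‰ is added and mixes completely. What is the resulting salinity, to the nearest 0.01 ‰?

183.80 ‰

After evaporation: salt = 6,250×159.2 = 995,000; volume = 6,250 − 1,580 = 4,670 m³
After mixing: salt = 995,000 + 12,200×172.6 = 3,100,720; volume = 4,670 + 12,200 = 16,870 m³
S = 3,100,720 / 16,870 = 183.8008 ‰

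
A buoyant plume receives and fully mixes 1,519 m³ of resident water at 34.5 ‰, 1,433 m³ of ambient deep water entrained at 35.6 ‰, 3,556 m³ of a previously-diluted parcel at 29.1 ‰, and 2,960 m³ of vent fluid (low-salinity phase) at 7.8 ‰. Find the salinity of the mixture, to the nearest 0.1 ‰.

24.3 ‰

Total salt / total volume:
salt = 1,519×34.5 + 1,433×35.6 + 3,556×29.1 + 2,960×7.8 = 52,405.5 + 51,014.8 + 103,479.6 + 23,088 = 229,987.9
volume = 1,519 + 1,433 + 3,556 + 2,960 = 9,468 m³
S = 229,987.9 / 9,468 = 24.291 ‰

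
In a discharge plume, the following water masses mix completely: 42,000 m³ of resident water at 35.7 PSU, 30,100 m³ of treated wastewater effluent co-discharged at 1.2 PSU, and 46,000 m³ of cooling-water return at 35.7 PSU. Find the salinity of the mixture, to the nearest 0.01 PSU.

Mass of salt is conserved:
salt = 42,000×35.7 + 30,100×1.2 + 46,000×35.7 = 1,499,400 + 36,120 + 1,642,200 = 3,177,720
volume = 42,000 + 30,100 + 46,000 = 118,100 m³
S = 3,177,720 / 118,100 = 26.907 PSU

26.91 PSU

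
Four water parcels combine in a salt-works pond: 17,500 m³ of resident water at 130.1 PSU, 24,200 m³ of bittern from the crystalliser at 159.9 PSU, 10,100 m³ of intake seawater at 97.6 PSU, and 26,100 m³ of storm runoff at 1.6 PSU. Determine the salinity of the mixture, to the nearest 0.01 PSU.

Mass of salt is conserved:
salt = 17,500×130.1 + 24,200×159.9 + 10,100×97.6 + 26,100×1.6 = 2,276,750 + 3,869,580 + 985,760 + 41,760 = 7,173,850
volume = 17,500 + 24,200 + 10,100 + 26,100 = 77,900 m³
S = 7,173,850 / 77,900 = 92.0905 PSU

92.09 PSU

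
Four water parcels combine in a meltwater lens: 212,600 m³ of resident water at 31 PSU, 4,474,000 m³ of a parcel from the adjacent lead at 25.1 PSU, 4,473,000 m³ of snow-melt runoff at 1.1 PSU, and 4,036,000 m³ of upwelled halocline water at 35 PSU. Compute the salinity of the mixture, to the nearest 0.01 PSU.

20.09 PSU

Mass of salt is conserved:
salt = 212,600×31 + 4,474,000×25.1 + 4,473,000×1.1 + 4,036,000×35 = 6,590,600 + 112,297,400 + 4,920,300 + 141,260,000 = 265,068,300
volume = 212,600 + 4,474,000 + 4,473,000 + 4,036,000 = 13,195,600 m³
S = 265,068,300 / 13,195,600 = 20.0876 PSU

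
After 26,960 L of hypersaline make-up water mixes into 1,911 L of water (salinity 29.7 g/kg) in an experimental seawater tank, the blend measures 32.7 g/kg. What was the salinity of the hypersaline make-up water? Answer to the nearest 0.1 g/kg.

Salt balance: 1,911×29.7 + 26,960×S = 28,871×32.7
56,756.7 + 26,960·S = 944,081.7
S = (944,081.7 − 56,756.7) / 26,960 = 32.9126 g/kg

32.9 g/kg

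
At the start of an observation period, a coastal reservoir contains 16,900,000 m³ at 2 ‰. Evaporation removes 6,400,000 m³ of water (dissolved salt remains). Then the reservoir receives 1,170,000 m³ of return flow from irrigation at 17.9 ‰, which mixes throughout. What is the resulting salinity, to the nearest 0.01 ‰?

After evaporation: salt = 16,900,000×2 = 33,800,000; volume = 16,900,000 − 6,400,000 = 10,500,000 m³
After mixing: salt = 33,800,000 + 1,170,000×17.9 = 54,743,000; volume = 10,500,000 + 1,170,000 = 11,670,000 m³
S = 54,743,000 / 11,670,000 = 4.6909 ‰

4.69 ‰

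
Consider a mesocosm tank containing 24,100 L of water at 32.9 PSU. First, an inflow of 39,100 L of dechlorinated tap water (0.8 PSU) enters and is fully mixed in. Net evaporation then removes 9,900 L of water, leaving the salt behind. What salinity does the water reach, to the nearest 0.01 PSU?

After mixing: salt = 24,100×32.9 + 39,100×0.8 = 824,170; volume = 63,200 L
After evaporation: salt unchanged = 824,170; volume = 63,200 − 9,900 = 53,300 L
S = 824,170 / 53,300 = 15.4629 PSU

15.46 PSU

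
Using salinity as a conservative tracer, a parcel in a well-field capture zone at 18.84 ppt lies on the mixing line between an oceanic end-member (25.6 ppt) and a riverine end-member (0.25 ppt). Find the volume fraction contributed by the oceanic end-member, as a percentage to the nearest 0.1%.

Let g be the oceanic fraction. Salt balance per unit volume:
g×25.6 + (1−g)×0.25 = 18.84
g = (18.84 − 0.25) / (25.6 − 0.25) = 18.59/25.35 = 0.7333

73.3%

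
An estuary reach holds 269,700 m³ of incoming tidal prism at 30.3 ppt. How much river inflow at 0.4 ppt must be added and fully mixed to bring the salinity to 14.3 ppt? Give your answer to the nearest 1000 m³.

Salt balance: 269,700×30.3 + V×0.4 = (269,700+V)×14.3
8,171,910 + 0.4V = 3,856,710 + 14.3V
4,315,200 = 13.9V
V = 310,446.04 m³

310000 m³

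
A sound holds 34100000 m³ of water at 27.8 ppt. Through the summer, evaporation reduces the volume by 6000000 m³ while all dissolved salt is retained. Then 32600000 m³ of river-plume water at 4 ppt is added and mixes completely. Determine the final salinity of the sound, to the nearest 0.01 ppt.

17.77 ppt

After evaporation: salt = 34,100,000×27.8 = 947,980,000; volume = 34,100,000 − 6,000,000 = 28,100,000 m³
After mixing: salt = 947,980,000 + 32,600,000×4 = 1,078,380,000; volume = 28,100,000 + 32,600,000 = 60,700,000 m³
S = 1,078,380,000 / 60,700,000 = 17.7657 ppt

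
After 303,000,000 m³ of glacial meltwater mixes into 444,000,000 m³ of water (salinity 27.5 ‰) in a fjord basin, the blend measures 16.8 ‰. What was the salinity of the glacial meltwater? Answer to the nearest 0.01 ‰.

1.12 ‰

Salt balance: 444,000,000×27.5 + 303,000,000×S = 747,000,000×16.8
12,210,000,000 + 303,000,000·S = 12,549,600,000
S = (12,549,600,000 − 12,210,000,000) / 303,000,000 = 1.1208 ‰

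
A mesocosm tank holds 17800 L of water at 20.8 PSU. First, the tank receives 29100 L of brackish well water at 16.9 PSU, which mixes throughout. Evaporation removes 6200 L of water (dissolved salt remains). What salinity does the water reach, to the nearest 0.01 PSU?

After mixing: salt = 17,800×20.8 + 29,100×16.9 = 862,030; volume = 46,900 L
After evaporation: salt unchanged = 862,030; volume = 46,900 − 6,200 = 40,700 L
S = 862,030 / 40,700 = 21.1801 PSU

21.18 PSU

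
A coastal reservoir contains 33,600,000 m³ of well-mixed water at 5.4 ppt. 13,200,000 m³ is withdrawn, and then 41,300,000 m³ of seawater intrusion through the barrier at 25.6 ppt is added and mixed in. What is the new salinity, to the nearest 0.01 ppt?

18.92 ppt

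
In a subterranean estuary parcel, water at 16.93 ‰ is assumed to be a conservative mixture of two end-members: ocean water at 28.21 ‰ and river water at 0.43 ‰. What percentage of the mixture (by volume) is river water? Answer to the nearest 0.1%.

Let f be the freshwater fraction. Salt balance per unit volume:
f×0.43 + (1−f)×28.21 = 16.93
f = (28.21 − 16.93) / (28.21 − 0.43) = 11.28/27.78 = 0.406

40.6%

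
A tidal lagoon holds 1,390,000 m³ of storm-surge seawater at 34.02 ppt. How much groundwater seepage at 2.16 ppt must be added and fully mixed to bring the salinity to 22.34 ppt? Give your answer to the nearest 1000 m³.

Salt balance: 1,390,000×34.02 + V×2.16 = (1,390,000+V)×22.34
47,287,800 + 2.16V = 31,052,600 + 22.34V
16,235,200 = 20.18V
V = 804,519.33 m³

805000 m³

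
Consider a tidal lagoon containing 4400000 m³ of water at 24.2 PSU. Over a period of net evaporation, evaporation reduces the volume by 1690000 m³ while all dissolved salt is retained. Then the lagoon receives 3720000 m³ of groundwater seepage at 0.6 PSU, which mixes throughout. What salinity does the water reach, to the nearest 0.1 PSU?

16.9 PSU

After evaporation: salt = 4,400,000×24.2 = 106,480,000; volume = 4,400,000 − 1,690,000 = 2,710,000 m³
After mixing: salt = 106,480,000 + 3,720,000×0.6 = 108,712,000; volume = 2,710,000 + 3,720,000 = 6,430,000 m³
S = 108,712,000 / 6,430,000 = 16.907 PSU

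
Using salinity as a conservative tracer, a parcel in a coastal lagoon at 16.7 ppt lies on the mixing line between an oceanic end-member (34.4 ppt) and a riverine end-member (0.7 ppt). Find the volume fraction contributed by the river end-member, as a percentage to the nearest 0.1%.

52.5%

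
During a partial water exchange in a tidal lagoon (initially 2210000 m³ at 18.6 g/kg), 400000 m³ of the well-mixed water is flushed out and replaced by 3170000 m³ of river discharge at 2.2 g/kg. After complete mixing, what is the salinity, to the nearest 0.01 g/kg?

8.16 g/kg

Remaining after removal: 1,810,000 m³ at 18.6 g/kg (salt = 33,666,000)
After addition: salt = 33,666,000 + 3,170,000×2.2 = 40,640,000; volume = 4,980,000 m³
S = 40,640,000 / 4,980,000 = 8.1606 g/kg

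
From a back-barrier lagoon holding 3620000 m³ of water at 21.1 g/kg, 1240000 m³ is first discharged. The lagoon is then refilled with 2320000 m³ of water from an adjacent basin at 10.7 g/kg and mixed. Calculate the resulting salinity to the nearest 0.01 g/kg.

Remaining after removal: 2,380,000 m³ at 21.1 g/kg (salt = 50,218,000)
After addition: salt = 50,218,000 + 2,320,000×10.7 = 75,042,000; volume = 4,700,000 m³
S = 75,042,000 / 4,700,000 = 15.9664 g/kg

15.97 g/kg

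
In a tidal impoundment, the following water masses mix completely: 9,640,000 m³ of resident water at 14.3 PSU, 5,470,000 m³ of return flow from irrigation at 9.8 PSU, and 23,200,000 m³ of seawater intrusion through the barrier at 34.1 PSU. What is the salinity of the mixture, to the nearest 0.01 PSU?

25.65 PSU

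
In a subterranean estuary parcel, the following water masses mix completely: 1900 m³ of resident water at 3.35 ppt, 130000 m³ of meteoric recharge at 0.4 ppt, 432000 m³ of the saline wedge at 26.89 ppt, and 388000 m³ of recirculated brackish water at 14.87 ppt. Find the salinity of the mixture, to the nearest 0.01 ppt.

18.33 ppt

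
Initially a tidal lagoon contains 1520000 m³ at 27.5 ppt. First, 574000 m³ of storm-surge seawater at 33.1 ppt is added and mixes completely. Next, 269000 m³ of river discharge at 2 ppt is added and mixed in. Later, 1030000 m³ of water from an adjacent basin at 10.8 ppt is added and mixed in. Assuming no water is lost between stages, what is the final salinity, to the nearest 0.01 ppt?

21.36 ppt

Conserving salt mass:
Initial salt = 1,520,000×27.5 = 41,800,000
After stage 1: salt = 41,800,000 + 574,000×33.1 = 60,799,400; volume = 2,094,000 m³; S = 29.035 ppt
After stage 2: salt = 60,799,400 + 269,000×2 = 61,337,400; volume = 2,363,000 m³; S = 25.957 ppt
After stage 3: salt = 61,337,400 + 1,030,000×10.8 = 72,461,400; volume = 3,393,000 m³
S = 72,461,400 / 3,393,000 = 21.3561 ppt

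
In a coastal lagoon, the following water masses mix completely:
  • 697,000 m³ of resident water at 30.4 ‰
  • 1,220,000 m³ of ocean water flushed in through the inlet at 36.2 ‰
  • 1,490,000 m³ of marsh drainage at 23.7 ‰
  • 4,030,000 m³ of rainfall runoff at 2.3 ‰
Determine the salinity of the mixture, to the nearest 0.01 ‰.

Weighted by volume,
salt = 697,000×30.4 + 1,220,000×36.2 + 1,490,000×23.7 + 4,030,000×2.3 = 21,188,800 + 44,164,000 + 35,313,000 + 9,269,000 = 109,934,800
volume = 697,000 + 1,220,000 + 1,490,000 + 4,030,000 = 7,437,000 m³
S = 109,934,800 / 7,437,000 = 14.7821 ‰

14.78 ‰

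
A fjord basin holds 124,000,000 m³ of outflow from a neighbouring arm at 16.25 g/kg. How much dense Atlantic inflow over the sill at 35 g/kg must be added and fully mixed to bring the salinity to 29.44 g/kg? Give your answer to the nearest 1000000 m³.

Salt balance: 124,000,000×16.25 + V×35 = (124,000,000+V)×29.44
2,015,000,000 + 35V = 3,650,560,000 + 29.44V
1,635,560,000 = 5.56V
V = 294,165,467.63 m³

294000000 m³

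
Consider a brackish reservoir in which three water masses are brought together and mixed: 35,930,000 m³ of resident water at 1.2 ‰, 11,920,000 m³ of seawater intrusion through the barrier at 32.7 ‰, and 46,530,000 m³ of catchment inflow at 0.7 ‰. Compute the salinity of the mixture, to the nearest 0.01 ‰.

Total salt / total volume:
salt = 35,930,000×1.2 + 11,920,000×32.7 + 46,530,000×0.7 = 43,116,000 + 389,784,000 + 32,571,000 = 465,471,000
volume = 35,930,000 + 11,920,000 + 46,530,000 = 94,380,000 m³
S = 465,471,000 / 94,380,000 = 4.9319 ‰

4.93 ‰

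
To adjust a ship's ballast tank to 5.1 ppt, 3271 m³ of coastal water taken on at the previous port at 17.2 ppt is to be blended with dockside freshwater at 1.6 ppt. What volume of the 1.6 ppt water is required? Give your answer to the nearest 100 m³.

Salt balance: 3,271×17.2 + V×1.6 = (3,271+V)×5.1
56,261.2 + 1.6V = 16,682.1 + 5.1V
39,579.1 = 3.5V
V = 11,308.31 m³

11300 m³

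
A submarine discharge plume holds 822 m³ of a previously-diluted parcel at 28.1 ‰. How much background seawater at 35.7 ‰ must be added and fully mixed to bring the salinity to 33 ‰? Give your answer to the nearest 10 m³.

Salt balance: 822×28.1 + V×35.7 = (822+V)×33
23,098.2 + 35.7V = 27,126 + 33V
4,027.8 = 2.7V
V = 1,491.78 m³

1490 m³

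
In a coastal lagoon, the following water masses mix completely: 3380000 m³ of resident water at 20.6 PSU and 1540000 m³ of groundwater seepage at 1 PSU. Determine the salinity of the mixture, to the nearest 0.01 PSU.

14.47 PSU

Weighted by volume,
salt = 3,380,000×20.6 + 1,540,000×1 = 69,628,000 + 1,540,000 = 71,168,000
volume = 3,380,000 + 1,540,000 = 4,920,000 m³
S = 71,168,000 / 4,920,000 = 14.465 PSU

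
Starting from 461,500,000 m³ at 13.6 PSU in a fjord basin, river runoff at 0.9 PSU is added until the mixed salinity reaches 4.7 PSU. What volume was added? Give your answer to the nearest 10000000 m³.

1080000000 m³

Salt balance: 461,500,000×13.6 + V×0.9 = (461,500,000+V)×4.7
6,276,400,000 + 0.9V = 2,169,050,000 + 4.7V
4,107,350,000 = 3.8V
V = 1,080,881,578.95 m³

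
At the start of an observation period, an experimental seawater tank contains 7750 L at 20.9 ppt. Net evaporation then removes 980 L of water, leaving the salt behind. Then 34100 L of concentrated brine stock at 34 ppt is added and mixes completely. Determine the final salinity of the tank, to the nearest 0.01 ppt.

After evaporation: salt = 7,750×20.9 = 161,975; volume = 7,750 − 980 = 6,770 L
After mixing: salt = 161,975 + 34,100×34 = 1,321,375; volume = 6,770 + 34,100 = 40,870 L
S = 1,321,375 / 40,870 = 32.3312 ppt

32.33 ppt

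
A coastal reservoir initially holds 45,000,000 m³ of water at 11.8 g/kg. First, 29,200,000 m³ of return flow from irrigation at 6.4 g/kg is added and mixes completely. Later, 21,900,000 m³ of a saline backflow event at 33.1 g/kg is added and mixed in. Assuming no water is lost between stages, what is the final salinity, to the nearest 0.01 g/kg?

Total salt / total volume:
Initial salt = 45,000,000×11.8 = 531,000,000
After stage 1: salt = 531,000,000 + 29,200,000×6.4 = 717,880,000; volume = 74,200,000 m³; S = 9.675 g/kg
After stage 2: salt = 717,880,000 + 21,900,000×33.1 = 1,442,770,000; volume = 96,100,000 m³
S = 1,442,770,000 / 96,100,000 = 15.0132 g/kg

15.01 g/kg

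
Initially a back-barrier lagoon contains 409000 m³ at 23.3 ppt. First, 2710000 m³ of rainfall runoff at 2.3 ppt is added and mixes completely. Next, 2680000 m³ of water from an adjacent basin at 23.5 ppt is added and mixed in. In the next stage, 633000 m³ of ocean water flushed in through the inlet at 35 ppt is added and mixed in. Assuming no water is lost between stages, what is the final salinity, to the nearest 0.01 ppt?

Mass of salt is conserved:
Initial salt = 409,000×23.3 = 9,529,700
After stage 1: salt = 9,529,700 + 2,710,000×2.3 = 15,762,700; volume = 3,119,000 m³; S = 5.054 ppt
After stage 2: salt = 15,762,700 + 2,680,000×23.5 = 78,742,700; volume = 5,799,000 m³; S = 13.579 ppt
After stage 3: salt = 78,742,700 + 633,000×35 = 100,897,700; volume = 6,432,000 m³
S = 100,897,700 / 6,432,000 = 15.6868 ppt

15.69 ppt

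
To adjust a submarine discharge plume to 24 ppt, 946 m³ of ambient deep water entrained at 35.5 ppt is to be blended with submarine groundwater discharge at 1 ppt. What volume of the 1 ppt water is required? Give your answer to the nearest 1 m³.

473 m³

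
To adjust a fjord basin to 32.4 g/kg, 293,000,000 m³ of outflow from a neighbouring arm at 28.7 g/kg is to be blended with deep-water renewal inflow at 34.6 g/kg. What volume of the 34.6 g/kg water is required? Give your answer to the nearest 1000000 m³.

Salt balance: 293,000,000×28.7 + V×34.6 = (293,000,000+V)×32.4
8,409,100,000 + 34.6V = 9,493,200,000 + 32.4V
1,084,100,000 = 2.2V
V = 492,772,727.27 m³

493000000 m³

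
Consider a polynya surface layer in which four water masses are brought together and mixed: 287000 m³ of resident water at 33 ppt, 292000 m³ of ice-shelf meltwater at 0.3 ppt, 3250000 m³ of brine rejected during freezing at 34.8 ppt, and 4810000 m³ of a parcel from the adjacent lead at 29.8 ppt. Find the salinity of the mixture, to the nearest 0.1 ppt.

Mass of salt is conserved:
salt = 287,000×33 + 292,000×0.3 + 3,250,000×34.8 + 4,810,000×29.8 = 9,471,000 + 87,600 + 113,100,000 + 143,338,000 = 265,996,600
volume = 287,000 + 292,000 + 3,250,000 + 4,810,000 = 8,639,000 m³
S = 265,996,600 / 8,639,000 = 30.79 ppt

30.8 ppt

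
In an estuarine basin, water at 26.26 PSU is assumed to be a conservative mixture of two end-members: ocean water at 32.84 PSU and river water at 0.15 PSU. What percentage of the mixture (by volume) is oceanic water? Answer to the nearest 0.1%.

Let g be the oceanic fraction. Salt balance per unit volume:
g×32.84 + (1−g)×0.15 = 26.26
g = (26.26 − 0.15) / (32.84 − 0.15) = 26.11/32.69 = 0.7987

79.9%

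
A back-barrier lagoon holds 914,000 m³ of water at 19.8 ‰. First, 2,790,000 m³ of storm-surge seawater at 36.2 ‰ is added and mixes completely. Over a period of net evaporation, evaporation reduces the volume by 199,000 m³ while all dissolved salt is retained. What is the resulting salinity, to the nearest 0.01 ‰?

33.98 ‰

After mixing: salt = 914,000×19.8 + 2,790,000×36.2 = 119,095,200; volume = 3,704,000 m³
After evaporation: salt unchanged = 119,095,200; volume = 3,704,000 − 199,000 = 3,505,000 m³
S = 119,095,200 / 3,505,000 = 33.9787 ‰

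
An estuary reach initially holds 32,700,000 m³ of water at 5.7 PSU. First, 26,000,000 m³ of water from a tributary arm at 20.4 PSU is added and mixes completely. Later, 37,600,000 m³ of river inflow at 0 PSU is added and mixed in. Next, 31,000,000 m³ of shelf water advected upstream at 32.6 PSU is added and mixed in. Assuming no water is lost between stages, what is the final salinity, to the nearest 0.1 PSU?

Salt balance:
Initial salt = 32,700,000×5.7 = 186,390,000
After stage 1: salt = 186,390,000 + 26,000,000×20.4 = 716,790,000; volume = 58,700,000 m³; S = 12.211 PSU
After stage 2: salt = 716,790,000 + 37,600,000×0 = 716,790,000; volume = 96,300,000 m³; S = 7.443 PSU
After stage 3: salt = 716,790,000 + 31,000,000×32.6 = 1,727,390,000; volume = 127,300,000 m³
S = 1,727,390,000 / 127,300,000 = 13.5694 PSU

13.6 PSU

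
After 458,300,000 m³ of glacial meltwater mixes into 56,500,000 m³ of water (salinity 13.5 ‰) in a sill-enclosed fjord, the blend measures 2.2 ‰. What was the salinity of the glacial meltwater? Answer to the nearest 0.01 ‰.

0.81 ‰

Salt balance: 56,500,000×13.5 + 458,300,000×S = 514,800,000×2.2
762,750,000 + 458,300,000·S = 1,132,560,000
S = (1,132,560,000 − 762,750,000) / 458,300,000 = 0.8069 ‰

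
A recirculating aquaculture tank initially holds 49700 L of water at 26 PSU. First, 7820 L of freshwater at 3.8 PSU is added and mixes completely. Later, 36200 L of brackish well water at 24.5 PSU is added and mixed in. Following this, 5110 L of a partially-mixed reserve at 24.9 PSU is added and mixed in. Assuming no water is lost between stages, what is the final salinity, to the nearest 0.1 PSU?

23.6 PSU

Salt balance:
Initial salt = 49,700×26 = 1,292,200
After stage 1: salt = 1,292,200 + 7,820×3.8 = 1,321,916; volume = 57,520 L; S = 22.982 PSU
After stage 2: salt = 1,321,916 + 36,200×24.5 = 2,208,816; volume = 93,720 L; S = 23.568 PSU
After stage 3: salt = 2,208,816 + 5,110×24.9 = 2,336,055; volume = 98,830 L
S = 2,336,055 / 98,830 = 23.6371 PSU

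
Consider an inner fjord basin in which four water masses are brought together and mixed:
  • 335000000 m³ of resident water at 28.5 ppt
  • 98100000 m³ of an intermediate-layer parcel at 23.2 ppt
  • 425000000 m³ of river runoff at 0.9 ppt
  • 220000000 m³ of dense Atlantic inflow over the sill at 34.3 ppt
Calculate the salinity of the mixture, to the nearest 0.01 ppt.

18.32 ppt

Mass of salt is conserved:
salt = 335,000,000×28.5 + 98,100,000×23.2 + 425,000,000×0.9 + 220,000,000×34.3 = 9,547,500,000 + 2,275,920,000 + 382,500,000 + 7,546,000,000 = 19,751,920,000
volume = 335,000,000 + 98,100,000 + 425,000,000 + 220,000,000 = 1,078,100,000 m³
S = 19,751,920,000 / 1,078,100,000 = 18.321 ppt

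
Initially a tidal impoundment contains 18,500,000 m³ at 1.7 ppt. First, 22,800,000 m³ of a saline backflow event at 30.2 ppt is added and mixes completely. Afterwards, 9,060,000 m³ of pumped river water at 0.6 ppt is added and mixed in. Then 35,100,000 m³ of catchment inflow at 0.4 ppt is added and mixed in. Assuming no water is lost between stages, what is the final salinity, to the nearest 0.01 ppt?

By conservation of dissolved salt,
Initial salt = 18,500,000×1.7 = 31,450,000
After stage 1: salt = 31,450,000 + 22,800,000×30.2 = 720,010,000; volume = 41,300,000 m³; S = 17.434 ppt
After stage 2: salt = 720,010,000 + 9,060,000×0.6 = 725,446,000; volume = 50,360,000 m³; S = 14.405 ppt
After stage 3: salt = 725,446,000 + 35,100,000×0.4 = 739,486,000; volume = 85,460,000 m³
S = 739,486,000 / 85,460,000 = 8.653 ppt

8.65 ppt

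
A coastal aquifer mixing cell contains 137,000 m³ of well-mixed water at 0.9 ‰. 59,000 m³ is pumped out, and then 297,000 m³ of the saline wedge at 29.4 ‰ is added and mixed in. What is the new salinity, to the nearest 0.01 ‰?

Remaining after removal: 78,000 m³ at 0.9 ‰ (salt = 70,200)
After addition: salt = 70,200 + 297,000×29.4 = 8,802,000; volume = 375,000 m³
S = 8,802,000 / 375,000 = 23.472 ‰

23.47 ‰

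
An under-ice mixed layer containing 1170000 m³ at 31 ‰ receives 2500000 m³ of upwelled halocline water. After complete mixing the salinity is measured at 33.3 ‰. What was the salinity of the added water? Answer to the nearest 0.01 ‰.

Salt balance: 1,170,000×31 + 2,500,000×S = 3,670,000×33.3
36,270,000 + 2,500,000·S = 122,211,000
S = (122,211,000 − 36,270,000) / 2,500,000 = 34.3764 ‰

34.38 ‰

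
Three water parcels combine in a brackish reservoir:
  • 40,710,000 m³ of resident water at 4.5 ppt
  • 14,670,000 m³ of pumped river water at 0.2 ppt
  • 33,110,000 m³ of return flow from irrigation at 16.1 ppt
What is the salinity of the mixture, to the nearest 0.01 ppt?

8.13 ppt

Salt balance:
salt = 40,710,000×4.5 + 14,670,000×0.2 + 33,110,000×16.1 = 183,195,000 + 2,934,000 + 533,071,000 = 719,200,000
volume = 40,710,000 + 14,670,000 + 33,110,000 = 88,490,000 m³
S = 719,200,000 / 88,490,000 = 8.1275 ppt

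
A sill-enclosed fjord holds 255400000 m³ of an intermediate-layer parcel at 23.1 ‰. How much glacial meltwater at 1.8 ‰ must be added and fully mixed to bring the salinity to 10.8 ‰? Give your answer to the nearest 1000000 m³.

Salt balance: 255,400,000×23.1 + V×1.8 = (255,400,000+V)×10.8
5,899,740,000 + 1.8V = 2,758,320,000 + 10.8V
3,141,420,000 = 9V
V = 349,046,666.67 m³

349000000 m³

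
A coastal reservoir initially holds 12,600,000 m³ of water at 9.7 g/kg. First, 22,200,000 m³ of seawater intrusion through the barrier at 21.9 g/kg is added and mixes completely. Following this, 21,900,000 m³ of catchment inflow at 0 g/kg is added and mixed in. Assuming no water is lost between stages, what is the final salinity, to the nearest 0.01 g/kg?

10.73 g/kg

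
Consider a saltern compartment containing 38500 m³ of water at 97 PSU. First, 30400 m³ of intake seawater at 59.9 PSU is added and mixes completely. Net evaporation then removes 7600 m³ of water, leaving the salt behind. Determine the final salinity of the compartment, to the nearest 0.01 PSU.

After mixing: salt = 38,500×97 + 30,400×59.9 = 5,555,460; volume = 68,900 m³
After evaporation: salt unchanged = 5,555,460; volume = 68,900 − 7,600 = 61,300 m³
S = 5,555,460 / 61,300 = 90.6274 PSU

90.63 PSU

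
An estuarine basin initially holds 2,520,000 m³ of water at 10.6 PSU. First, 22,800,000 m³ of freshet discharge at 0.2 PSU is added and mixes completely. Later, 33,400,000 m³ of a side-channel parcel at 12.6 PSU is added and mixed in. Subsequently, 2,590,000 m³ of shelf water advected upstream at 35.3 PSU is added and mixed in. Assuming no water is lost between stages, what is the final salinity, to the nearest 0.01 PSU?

8.87 PSU

Conserving salt mass:
Initial salt = 2,520,000×10.6 = 26,712,000
After stage 1: salt = 26,712,000 + 22,800,000×0.2 = 31,272,000; volume = 25,320,000 m³; S = 1.235 PSU
After stage 2: salt = 31,272,000 + 33,400,000×12.6 = 452,112,000; volume = 58,720,000 m³; S = 7.699 PSU
After stage 3: salt = 452,112,000 + 2,590,000×35.3 = 543,539,000; volume = 61,310,000 m³
S = 543,539,000 / 61,310,000 = 8.8654 PSU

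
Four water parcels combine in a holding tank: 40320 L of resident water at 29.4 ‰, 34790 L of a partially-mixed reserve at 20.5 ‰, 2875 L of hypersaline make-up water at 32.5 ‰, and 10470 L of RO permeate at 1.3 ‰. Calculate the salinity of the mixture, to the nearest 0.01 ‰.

22.67 ‰

Salt balance:
salt = 40,320×29.4 + 34,790×20.5 + 2,875×32.5 + 10,470×1.3 = 1,185,408 + 713,195 + 93,437.5 + 13,611 = 2,005,651.5
volume = 40,320 + 34,790 + 2,875 + 10,470 = 88,455 L
S = 2,005,651.5 / 88,455 = 22.6743 ‰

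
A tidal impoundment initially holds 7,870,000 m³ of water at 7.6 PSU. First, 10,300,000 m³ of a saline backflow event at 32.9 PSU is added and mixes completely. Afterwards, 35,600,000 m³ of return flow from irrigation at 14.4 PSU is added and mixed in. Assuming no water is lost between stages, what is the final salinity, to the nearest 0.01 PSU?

16.95 PSU

Mass of salt is conserved:
Initial salt = 7,870,000×7.6 = 59,812,000
After stage 1: salt = 59,812,000 + 10,300,000×32.9 = 398,682,000; volume = 18,170,000 m³; S = 21.942 PSU
After stage 2: salt = 398,682,000 + 35,600,000×14.4 = 911,322,000; volume = 53,770,000 m³
S = 911,322,000 / 53,770,000 = 16.9485 PSU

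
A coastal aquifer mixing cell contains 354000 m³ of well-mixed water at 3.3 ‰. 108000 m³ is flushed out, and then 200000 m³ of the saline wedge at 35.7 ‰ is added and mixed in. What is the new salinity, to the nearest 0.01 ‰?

17.83 ‰

Remaining after removal: 246,000 m³ at 3.3 ‰ (salt = 811,800)
After addition: salt = 811,800 + 200,000×35.7 = 7,951,800; volume = 446,000 m³
S = 7,951,800 / 446,000 = 17.8291 ‰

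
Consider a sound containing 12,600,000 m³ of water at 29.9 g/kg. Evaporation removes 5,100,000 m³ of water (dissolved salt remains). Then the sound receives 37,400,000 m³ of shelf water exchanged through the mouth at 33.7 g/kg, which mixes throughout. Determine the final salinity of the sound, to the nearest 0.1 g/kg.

After evaporation: salt = 12,600,000×29.9 = 376,740,000; volume = 12,600,000 − 5,100,000 = 7,500,000 m³
After mixing: salt = 376,740,000 + 37,400,000×33.7 = 1,637,120,000; volume = 7,500,000 + 37,400,000 = 44,900,000 m³
S = 1,637,120,000 / 44,900,000 = 36.4615 g/kg

36.5 g/kg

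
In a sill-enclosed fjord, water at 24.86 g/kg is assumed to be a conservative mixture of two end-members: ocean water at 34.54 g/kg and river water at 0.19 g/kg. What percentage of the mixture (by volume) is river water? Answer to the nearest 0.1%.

28.2%

Let f be the freshwater fraction. Salt balance per unit volume:
f×0.19 + (1−f)×34.54 = 24.86
f = (34.54 − 24.86) / (34.54 − 0.19) = 9.68/34.35 = 0.2818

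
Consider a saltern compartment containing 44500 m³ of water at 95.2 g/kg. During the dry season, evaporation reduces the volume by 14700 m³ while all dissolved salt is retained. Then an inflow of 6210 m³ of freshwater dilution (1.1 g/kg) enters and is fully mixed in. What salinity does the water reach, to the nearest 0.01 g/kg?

117.83 g/kg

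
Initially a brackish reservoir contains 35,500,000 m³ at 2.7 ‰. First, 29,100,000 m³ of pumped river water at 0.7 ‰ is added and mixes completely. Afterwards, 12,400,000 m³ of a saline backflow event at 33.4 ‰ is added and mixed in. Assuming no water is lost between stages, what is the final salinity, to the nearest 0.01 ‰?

6.89 ‰

Conserving salt mass:
Initial salt = 35,500,000×2.7 = 95,850,000
After stage 1: salt = 95,850,000 + 29,100,000×0.7 = 116,220,000; volume = 64,600,000 m³; S = 1.799 ‰
After stage 2: salt = 116,220,000 + 12,400,000×33.4 = 530,380,000; volume = 77,000,000 m³
S = 530,380,000 / 77,000,000 = 6.8881 ‰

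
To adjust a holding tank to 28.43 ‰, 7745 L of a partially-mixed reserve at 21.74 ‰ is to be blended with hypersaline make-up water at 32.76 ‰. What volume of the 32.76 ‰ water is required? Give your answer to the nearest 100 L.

12000 L

Salt balance: 7,745×21.74 + V×32.76 = (7,745+V)×28.43
168,376.3 + 32.76V = 220,190.35 + 28.43V
51,814.05 = 4.33V
V = 11,966.29 L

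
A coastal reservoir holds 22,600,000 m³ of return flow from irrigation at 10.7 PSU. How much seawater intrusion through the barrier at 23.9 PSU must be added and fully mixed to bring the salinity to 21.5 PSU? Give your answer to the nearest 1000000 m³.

102000000 m³

Salt balance: 22,600,000×10.7 + V×23.9 = (22,600,000+V)×21.5
241,820,000 + 23.9V = 485,900,000 + 21.5V
244,080,000 = 2.4V
V = 101,700,000 m³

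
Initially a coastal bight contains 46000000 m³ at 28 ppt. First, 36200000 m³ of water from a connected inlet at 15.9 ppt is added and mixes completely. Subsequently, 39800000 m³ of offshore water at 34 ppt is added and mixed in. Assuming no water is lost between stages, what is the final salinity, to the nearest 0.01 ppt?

Weighted by volume,
Initial salt = 46,000,000×28 = 1,288,000,000
After stage 1: salt = 1,288,000,000 + 36,200,000×15.9 = 1,863,580,000; volume = 82,200,000 m³; S = 22.671 ppt
After stage 2: salt = 1,863,580,000 + 39,800,000×34 = 3,216,780,000; volume = 122,000,000 m³
S = 3,216,780,000 / 122,000,000 = 26.367 ppt

26.37 ppt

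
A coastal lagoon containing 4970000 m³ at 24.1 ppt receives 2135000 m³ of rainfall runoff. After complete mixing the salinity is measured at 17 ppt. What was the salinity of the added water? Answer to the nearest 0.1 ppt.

0.5 ppt

Salt balance: 4,970,000×24.1 + 2,135,000×S = 7,105,000×17
119,777,000 + 2,135,000·S = 120,785,000
S = (120,785,000 − 119,777,000) / 2,135,000 = 0.4721 ppt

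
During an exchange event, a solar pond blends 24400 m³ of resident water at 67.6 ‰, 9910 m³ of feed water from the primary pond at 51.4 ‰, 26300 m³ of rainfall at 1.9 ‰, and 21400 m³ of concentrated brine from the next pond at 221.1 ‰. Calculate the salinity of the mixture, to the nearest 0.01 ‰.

Salt balance:
salt = 24,400×67.6 + 9,910×51.4 + 26,300×1.9 + 21,400×221.1 = 1,649,440 + 509,374 + 49,970 + 4,731,540 = 6,940,324
volume = 24,400 + 9,910 + 26,300 + 21,400 = 82,010 m³
S = 6,940,324 / 82,010 = 84.6278 ‰

84.63 ‰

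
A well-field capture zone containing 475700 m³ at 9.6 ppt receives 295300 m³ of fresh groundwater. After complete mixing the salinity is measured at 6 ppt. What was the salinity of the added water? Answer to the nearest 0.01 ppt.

Salt balance: 475,700×9.6 + 295,300×S = 771,000×6
4,566,720 + 295,300·S = 4,626,000
S = (4,626,000 − 4,566,720) / 295,300 = 0.2007 ppt

0.20 ppt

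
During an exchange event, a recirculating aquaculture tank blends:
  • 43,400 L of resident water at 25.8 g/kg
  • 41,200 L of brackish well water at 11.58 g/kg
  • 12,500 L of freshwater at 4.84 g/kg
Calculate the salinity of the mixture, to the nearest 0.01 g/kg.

Weighted by volume,
salt = 43,400×25.8 + 41,200×11.58 + 12,500×4.84 = 1,119,720 + 477,096 + 60,500 = 1,657,316
volume = 43,400 + 41,200 + 12,500 = 97,100 L
S = 1,657,316 / 97,100 = 17.0681 g/kg

17.07 g/kg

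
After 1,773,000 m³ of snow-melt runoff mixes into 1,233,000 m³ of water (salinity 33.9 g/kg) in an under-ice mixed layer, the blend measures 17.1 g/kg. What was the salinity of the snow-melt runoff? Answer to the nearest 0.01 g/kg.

5.42 g/kg

Salt balance: 1,233,000×33.9 + 1,773,000×S = 3,006,000×17.1
41,798,700 + 1,773,000·S = 51,402,600
S = (51,402,600 − 41,798,700) / 1,773,000 = 5.4168 g/kg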